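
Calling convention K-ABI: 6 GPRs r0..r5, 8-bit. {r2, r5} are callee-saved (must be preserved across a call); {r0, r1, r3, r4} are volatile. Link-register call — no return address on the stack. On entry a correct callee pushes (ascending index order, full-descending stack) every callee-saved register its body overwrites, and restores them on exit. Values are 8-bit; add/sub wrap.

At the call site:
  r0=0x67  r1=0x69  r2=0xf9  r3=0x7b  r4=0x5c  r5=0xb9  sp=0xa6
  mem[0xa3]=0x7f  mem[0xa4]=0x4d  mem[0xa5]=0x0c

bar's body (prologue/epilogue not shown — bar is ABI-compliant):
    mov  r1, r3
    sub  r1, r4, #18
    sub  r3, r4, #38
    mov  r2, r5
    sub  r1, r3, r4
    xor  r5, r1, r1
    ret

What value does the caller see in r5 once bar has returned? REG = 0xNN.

prologue: push r2 -> mem[0xa5]=0xf9, sp=0xa5
prologue: push r5 -> mem[0xa4]=0xb9, sp=0xa4
body[0] mov  r1, r3 -> r1=0x7b
body[1] sub  r1, r4, #18 -> r1=0x4a
body[2] sub  r3, r4, #38 -> r3=0x36
body[3] mov  r2, r5 -> r2=0xb9
body[4] sub  r1, r3, r4 -> r1=0xda
body[5] xor  r5, r1, r1 -> r5=0x00
epilogue: pop r5=0xb9, sp=0xa5
epilogue: pop r2=0xf9, sp=0xa6
r5 is callee-saved -> restored

REG = 0xb9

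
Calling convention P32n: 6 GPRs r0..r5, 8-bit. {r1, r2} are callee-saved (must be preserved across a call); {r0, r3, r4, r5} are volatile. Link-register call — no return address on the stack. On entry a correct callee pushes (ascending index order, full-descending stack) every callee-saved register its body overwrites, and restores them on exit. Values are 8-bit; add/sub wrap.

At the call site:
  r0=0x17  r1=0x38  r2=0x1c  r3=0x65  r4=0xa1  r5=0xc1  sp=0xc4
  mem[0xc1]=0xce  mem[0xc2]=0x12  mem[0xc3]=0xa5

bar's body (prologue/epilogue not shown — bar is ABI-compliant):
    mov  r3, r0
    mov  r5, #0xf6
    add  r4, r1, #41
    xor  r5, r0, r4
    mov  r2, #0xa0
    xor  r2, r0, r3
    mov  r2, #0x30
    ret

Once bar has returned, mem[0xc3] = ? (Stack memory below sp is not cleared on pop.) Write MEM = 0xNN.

prologue: push r2 → mem[0xc3]=0x1c, sp=0xc3
body[0] mov  r3, r0 → r3=0x17
body[1] mov  r5, #0xf6 → r5=0xf6
body[2] add  r4, r1, #41 → r4=0x61
body[3] xor  r5, r0, r4 → r5=0x76
body[4] mov  r2, #0xa0 → r2=0xa0
body[5] xor  r2, r0, r3 → r2=0x00
body[6] mov  r2, #0x30 → r2=0x30
epilogue: pop r2=0x1c, sp=0xc4
prologue pushed ['r2'] at ['0xc3']

MEM = 0x1c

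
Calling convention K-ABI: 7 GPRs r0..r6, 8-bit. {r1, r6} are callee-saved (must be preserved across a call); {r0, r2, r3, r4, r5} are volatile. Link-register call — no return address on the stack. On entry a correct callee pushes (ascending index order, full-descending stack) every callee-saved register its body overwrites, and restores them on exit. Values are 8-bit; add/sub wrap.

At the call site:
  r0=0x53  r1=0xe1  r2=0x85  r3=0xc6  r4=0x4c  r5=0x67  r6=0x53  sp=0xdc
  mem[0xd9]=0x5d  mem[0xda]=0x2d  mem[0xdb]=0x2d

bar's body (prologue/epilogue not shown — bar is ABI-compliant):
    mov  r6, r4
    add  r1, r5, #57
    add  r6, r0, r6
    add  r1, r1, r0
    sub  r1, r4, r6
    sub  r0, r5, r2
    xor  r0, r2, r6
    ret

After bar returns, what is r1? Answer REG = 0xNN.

REG = 0xe1

prologue: push r1 → mem[0xdb]=0xe1, sp=0xdb
prologue: push r6 → mem[0xda]=0x53, sp=0xda
body[0] mov  r6, r4 → r6=0x4c
body[1] add  r1, r5, #57 → r1=0xa0
body[2] add  r6, r0, r6 → r6=0x9f
body[3] add  r1, r1, r0 → r1=0xf3
body[4] sub  r1, r4, r6 → r1=0xad
body[5] sub  r0, r5, r2 → r0=0xe2
body[6] xor  r0, r2, r6 → r0=0x1a
epilogue: pop r6=0x53, sp=0xdb
epilogue: pop r1=0xe1, sp=0xdc
r1 is callee-saved → restored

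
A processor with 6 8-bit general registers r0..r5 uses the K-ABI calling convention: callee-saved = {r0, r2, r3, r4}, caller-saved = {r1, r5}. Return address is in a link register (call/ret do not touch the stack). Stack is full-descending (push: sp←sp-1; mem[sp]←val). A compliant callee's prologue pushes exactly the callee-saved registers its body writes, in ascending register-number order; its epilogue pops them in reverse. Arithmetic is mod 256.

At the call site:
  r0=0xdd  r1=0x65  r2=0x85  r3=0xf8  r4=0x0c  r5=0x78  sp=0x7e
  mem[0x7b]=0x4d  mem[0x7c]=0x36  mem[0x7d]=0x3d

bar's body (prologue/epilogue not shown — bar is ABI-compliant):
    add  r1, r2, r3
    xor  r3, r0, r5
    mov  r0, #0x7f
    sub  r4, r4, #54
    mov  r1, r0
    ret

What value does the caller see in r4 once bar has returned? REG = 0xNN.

prologue: push r0 → mem[0x7d]=0xdd, sp=0x7d
prologue: push r3 → mem[0x7c]=0xf8, sp=0x7c
prologue: push r4 → mem[0x7b]=0x0c, sp=0x7b
body[0] add  r1, r2, r3 → r1=0x7d
body[1] xor  r3, r0, r5 → r3=0xa5
body[2] mov  r0, #0x7f → r0=0x7f
body[3] sub  r4, r4, #54 → r4=0xd6
body[4] mov  r1, r0 → r1=0x7f
epilogue: pop r4=0x0c, sp=0x7c
epilogue: pop r3=0xf8, sp=0x7d
epilogue: pop r0=0xdd, sp=0x7e
r4 is callee-saved → restored

REG = 0x0c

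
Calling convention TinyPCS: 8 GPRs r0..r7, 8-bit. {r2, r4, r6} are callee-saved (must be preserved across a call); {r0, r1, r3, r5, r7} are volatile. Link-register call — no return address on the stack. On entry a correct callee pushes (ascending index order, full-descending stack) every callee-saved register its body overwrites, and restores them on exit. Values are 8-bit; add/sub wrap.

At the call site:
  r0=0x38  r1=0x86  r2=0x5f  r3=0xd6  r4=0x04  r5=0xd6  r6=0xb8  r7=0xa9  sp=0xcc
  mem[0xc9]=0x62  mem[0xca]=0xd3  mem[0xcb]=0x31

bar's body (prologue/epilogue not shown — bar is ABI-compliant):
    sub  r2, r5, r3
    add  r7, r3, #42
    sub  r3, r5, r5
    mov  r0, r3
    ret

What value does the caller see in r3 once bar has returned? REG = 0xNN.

REG = 0x00

prologue: push r2 → mem[0xcb]=0x5f, sp=0xcb
body[0] sub  r2, r5, r3 → r2=0x00
body[1] add  r7, r3, #42 → r7=0x00
body[2] sub  r3, r5, r5 → r3=0x00
body[3] mov  r0, r3 → r0=0x00
epilogue: pop r2=0x5f, sp=0xcc
r3 is caller-saved → body value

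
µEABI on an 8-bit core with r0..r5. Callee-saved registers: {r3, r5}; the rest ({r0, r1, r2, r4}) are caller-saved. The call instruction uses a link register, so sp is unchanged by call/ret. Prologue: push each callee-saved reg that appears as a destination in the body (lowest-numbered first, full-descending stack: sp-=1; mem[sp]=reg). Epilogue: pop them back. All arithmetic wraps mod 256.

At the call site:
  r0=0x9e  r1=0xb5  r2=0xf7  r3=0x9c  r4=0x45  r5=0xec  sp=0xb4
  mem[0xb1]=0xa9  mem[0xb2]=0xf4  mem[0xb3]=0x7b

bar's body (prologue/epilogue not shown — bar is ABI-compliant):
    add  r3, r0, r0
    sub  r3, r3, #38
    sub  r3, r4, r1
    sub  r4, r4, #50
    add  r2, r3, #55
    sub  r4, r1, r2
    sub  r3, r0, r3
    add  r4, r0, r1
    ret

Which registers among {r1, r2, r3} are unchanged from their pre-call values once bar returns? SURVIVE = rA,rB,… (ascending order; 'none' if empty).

SURVIVE = r1,r3

prologue: push r3 -> mem[0xb3]=0x9c, sp=0xb3
body[0] add  r3, r0, r0 -> r3=0x3c
body[1] sub  r3, r3, #38 -> r3=0x16
body[2] sub  r3, r4, r1 -> r3=0x90
body[3] sub  r4, r4, #50 -> r4=0x13
body[4] add  r2, r3, #55 -> r2=0xc7
body[5] sub  r4, r1, r2 -> r4=0xee
body[6] sub  r3, r0, r3 -> r3=0x0e
body[7] add  r4, r0, r1 -> r4=0x53
epilogue: pop r3=0x9c, sp=0xb4
r1: caller-saved, written=False
r2: caller-saved, written=True
r3: callee-saved, written=True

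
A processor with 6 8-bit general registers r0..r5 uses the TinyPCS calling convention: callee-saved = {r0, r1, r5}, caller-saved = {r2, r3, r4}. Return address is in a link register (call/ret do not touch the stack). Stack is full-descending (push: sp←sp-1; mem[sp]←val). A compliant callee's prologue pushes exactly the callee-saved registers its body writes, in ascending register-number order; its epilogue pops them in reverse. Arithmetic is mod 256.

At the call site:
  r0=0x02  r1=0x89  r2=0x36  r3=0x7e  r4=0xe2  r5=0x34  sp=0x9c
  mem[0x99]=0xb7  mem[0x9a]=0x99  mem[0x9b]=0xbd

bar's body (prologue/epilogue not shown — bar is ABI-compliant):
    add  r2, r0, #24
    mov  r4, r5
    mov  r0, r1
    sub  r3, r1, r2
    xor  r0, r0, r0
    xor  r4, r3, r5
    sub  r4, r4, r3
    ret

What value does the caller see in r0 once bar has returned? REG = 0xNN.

prologue: push r0 -> mem[0x9b]=0x02, sp=0x9b
body[0] add  r2, r0, #24 -> r2=0x1a
body[1] mov  r4, r5 -> r4=0x34
body[2] mov  r0, r1 -> r0=0x89
body[3] sub  r3, r1, r2 -> r3=0x6f
body[4] xor  r0, r0, r0 -> r0=0x00
body[5] xor  r4, r3, r5 -> r4=0x5b
body[6] sub  r4, r4, r3 -> r4=0xec
epilogue: pop r0=0x02, sp=0x9c
r0 is callee-saved -> restored

REG = 0x02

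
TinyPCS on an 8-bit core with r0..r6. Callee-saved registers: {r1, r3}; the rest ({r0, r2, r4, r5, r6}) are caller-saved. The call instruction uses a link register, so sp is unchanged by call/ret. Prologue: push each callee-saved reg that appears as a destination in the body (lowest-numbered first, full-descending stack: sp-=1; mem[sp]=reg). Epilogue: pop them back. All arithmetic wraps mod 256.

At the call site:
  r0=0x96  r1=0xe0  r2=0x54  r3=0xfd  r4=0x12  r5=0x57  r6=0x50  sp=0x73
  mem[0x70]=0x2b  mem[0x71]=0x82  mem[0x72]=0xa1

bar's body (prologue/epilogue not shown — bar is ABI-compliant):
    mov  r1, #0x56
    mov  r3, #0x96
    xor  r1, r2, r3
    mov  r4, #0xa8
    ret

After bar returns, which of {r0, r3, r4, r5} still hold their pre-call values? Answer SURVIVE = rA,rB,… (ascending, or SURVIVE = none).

prologue: push r1 -> mem[0x72]=0xe0, sp=0x72
prologue: push r3 -> mem[0x71]=0xfd, sp=0x71
body[0] mov  r1, #0x56 -> r1=0x56
body[1] mov  r3, #0x96 -> r3=0x96
body[2] xor  r1, r2, r3 -> r1=0xc2
body[3] mov  r4, #0xa8 -> r4=0xa8
epilogue: pop r3=0xfd, sp=0x72
epilogue: pop r1=0xe0, sp=0x73
r0: caller-saved, written=False
r3: callee-saved, written=True
r4: caller-saved, written=True
r5: caller-saved, written=False

SURVIVE = r0,r3,r5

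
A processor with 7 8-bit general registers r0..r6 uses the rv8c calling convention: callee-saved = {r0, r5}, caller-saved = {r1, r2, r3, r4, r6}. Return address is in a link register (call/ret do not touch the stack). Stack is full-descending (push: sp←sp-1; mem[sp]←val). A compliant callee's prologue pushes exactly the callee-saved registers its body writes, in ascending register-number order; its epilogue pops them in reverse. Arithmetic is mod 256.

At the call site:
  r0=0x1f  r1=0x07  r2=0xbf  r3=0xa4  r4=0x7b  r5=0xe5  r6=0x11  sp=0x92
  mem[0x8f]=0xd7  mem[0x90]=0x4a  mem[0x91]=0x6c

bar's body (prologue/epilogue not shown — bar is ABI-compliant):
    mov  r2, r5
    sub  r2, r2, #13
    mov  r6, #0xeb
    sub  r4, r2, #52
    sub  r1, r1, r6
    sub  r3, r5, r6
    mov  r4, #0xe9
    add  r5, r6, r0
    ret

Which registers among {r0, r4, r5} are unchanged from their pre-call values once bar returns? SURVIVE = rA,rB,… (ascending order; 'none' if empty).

SURVIVE = r0,r5

prologue: push r5 -> mem[0x91]=0xe5, sp=0x91
body[0] mov  r2, r5 -> r2=0xe5
body[1] sub  r2, r2, #13 -> r2=0xd8
body[2] mov  r6, #0xeb -> r6=0xeb
body[3] sub  r4, r2, #52 -> r4=0xa4
body[4] sub  r1, r1, r6 -> r1=0x1c
body[5] sub  r3, r5, r6 -> r3=0xfa
body[6] mov  r4, #0xe9 -> r4=0xe9
body[7] add  r5, r6, r0 -> r5=0x0a
epilogue: pop r5=0xe5, sp=0x92
r0: callee-saved, written=False
r4: caller-saved, written=True
r5: callee-saved, written=True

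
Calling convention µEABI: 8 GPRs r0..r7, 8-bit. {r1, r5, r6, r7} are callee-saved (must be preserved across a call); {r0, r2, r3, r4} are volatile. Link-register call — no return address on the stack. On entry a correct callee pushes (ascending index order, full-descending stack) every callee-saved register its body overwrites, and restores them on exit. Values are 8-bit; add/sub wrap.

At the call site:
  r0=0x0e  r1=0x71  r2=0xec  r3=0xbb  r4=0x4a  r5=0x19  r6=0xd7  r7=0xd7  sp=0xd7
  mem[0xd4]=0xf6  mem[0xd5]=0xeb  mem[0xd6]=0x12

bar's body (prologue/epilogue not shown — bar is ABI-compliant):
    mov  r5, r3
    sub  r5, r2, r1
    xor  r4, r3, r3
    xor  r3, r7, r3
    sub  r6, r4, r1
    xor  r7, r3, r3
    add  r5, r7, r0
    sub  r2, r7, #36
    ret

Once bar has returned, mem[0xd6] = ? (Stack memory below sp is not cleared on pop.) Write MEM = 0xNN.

MEM = 0x19

prologue: push r5 -> mem[0xd6]=0x19, sp=0xd6
prologue: push r6 -> mem[0xd5]=0xd7, sp=0xd5
prologue: push r7 -> mem[0xd4]=0xd7, sp=0xd4
body[0] mov  r5, r3 -> r5=0xbb
body[1] sub  r5, r2, r1 -> r5=0x7b
body[2] xor  r4, r3, r3 -> r4=0x00
body[3] xor  r3, r7, r3 -> r3=0x6c
body[4] sub  r6, r4, r1 -> r6=0x8f
body[5] xor  r7, r3, r3 -> r7=0x00
body[6] add  r5, r7, r0 -> r5=0x0e
body[7] sub  r2, r7, #36 -> r2=0xdc
epilogue: pop r7=0xd7, sp=0xd5
epilogue: pop r6=0xd7, sp=0xd6
epilogue: pop r5=0x19, sp=0xd7
prologue pushed ['r5', 'r6', 'r7'] at ['0xd6', '0xd5', '0xd4']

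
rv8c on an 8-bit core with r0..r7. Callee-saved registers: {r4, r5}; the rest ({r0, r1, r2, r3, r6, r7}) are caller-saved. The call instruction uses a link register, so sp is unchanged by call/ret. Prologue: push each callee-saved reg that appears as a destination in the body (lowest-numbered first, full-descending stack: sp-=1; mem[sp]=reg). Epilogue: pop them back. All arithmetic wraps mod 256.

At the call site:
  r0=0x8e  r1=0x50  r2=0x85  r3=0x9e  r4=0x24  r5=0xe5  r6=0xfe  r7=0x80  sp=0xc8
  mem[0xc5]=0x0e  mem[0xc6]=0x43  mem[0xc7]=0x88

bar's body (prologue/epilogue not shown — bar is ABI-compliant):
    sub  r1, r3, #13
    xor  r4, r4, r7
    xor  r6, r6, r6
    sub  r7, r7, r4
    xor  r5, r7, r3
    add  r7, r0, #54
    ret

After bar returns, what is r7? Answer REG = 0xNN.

REG = 0xc4

prologue: push r4 -> mem[0xc7]=0x24, sp=0xc7
prologue: push r5 -> mem[0xc6]=0xe5, sp=0xc6
body[0] sub  r1, r3, #13 -> r1=0x91
body[1] xor  r4, r4, r7 -> r4=0xa4
body[2] xor  r6, r6, r6 -> r6=0x00
body[3] sub  r7, r7, r4 -> r7=0xdc
body[4] xor  r5, r7, r3 -> r5=0x42
body[5] add  r7, r0, #54 -> r7=0xc4
epilogue: pop r5=0xe5, sp=0xc7
epilogue: pop r4=0x24, sp=0xc8
r7 is caller-saved -> body value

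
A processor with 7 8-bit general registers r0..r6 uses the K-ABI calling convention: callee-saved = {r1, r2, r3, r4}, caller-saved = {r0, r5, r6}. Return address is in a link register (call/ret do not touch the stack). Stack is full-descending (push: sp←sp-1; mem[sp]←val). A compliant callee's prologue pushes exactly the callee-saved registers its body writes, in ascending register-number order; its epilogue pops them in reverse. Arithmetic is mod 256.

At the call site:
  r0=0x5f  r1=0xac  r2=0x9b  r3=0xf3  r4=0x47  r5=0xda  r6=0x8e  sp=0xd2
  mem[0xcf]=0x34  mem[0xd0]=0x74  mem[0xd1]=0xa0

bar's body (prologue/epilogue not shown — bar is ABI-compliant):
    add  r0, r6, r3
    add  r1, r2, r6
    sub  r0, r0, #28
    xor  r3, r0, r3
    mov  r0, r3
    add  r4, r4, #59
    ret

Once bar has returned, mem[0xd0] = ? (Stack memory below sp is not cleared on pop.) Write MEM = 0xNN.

prologue: push r1 → mem[0xd1]=0xac, sp=0xd1
prologue: push r3 → mem[0xd0]=0xf3, sp=0xd0
prologue: push r4 → mem[0xcf]=0x47, sp=0xcf
body[0] add  r0, r6, r3 → r0=0x81
body[1] add  r1, r2, r6 → r1=0x29
body[2] sub  r0, r0, #28 → r0=0x65
body[3] xor  r3, r0, r3 → r3=0x96
body[4] mov  r0, r3 → r0=0x96
body[5] add  r4, r4, #59 → r4=0x82
epilogue: pop r4=0x47, sp=0xd0
epilogue: pop r3=0xf3, sp=0xd1
epilogue: pop r1=0xac, sp=0xd2
prologue pushed ['r1', 'r3', 'r4'] at ['0xd1', '0xd0', '0xcf']

MEM = 0xf3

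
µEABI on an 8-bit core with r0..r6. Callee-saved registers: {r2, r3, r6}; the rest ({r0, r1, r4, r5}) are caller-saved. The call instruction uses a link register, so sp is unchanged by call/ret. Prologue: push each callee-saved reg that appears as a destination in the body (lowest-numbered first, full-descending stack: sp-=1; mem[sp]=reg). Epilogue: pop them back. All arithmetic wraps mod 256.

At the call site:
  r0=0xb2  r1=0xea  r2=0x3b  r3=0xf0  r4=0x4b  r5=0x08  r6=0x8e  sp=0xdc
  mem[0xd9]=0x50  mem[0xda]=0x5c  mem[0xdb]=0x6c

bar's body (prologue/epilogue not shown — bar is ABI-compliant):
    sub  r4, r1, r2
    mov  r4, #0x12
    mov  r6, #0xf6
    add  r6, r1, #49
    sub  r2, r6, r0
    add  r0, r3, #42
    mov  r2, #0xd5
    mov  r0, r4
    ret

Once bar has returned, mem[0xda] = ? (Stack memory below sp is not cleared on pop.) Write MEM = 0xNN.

prologue: push r2 → mem[0xdb]=0x3b, sp=0xdb
prologue: push r6 → mem[0xda]=0x8e, sp=0xda
body[0] sub  r4, r1, r2 → r4=0xaf
body[1] mov  r4, #0x12 → r4=0x12
body[2] mov  r6, #0xf6 → r6=0xf6
body[3] add  r6, r1, #49 → r6=0x1b
body[4] sub  r2, r6, r0 → r2=0x69
body[5] add  r0, r3, #42 → r0=0x1a
body[6] mov  r2, #0xd5 → r2=0xd5
body[7] mov  r0, r4 → r0=0x12
epilogue: pop r6=0x8e, sp=0xdb
epilogue: pop r2=0x3b, sp=0xdc
prologue pushed ['r2', 'r6'] at ['0xdb', '0xda']

MEM = 0x8e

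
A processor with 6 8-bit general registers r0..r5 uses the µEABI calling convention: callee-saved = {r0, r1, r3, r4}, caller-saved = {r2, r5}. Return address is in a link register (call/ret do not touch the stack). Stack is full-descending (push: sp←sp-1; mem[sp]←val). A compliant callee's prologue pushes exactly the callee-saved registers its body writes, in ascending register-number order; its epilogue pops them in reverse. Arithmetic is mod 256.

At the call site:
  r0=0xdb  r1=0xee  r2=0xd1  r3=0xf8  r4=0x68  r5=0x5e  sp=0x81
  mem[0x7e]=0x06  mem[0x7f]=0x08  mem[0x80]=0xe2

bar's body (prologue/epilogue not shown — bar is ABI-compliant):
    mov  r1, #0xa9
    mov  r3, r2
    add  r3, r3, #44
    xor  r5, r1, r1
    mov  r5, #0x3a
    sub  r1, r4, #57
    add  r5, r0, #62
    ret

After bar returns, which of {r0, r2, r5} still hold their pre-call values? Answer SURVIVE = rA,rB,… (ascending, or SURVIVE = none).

prologue: push r1 -> mem[0x80]=0xee, sp=0x80
prologue: push r3 -> mem[0x7f]=0xf8, sp=0x7f
body[0] mov  r1, #0xa9 -> r1=0xa9
body[1] mov  r3, r2 -> r3=0xd1
body[2] add  r3, r3, #44 -> r3=0xfd
body[3] xor  r5, r1, r1 -> r5=0x00
body[4] mov  r5, #0x3a -> r5=0x3a
body[5] sub  r1, r4, #57 -> r1=0x2f
body[6] add  r5, r0, #62 -> r5=0x19
epilogue: pop r3=0xf8, sp=0x80
epilogue: pop r1=0xee, sp=0x81
r0: callee-saved, written=False
r2: caller-saved, written=False
r5: caller-saved, written=True

SURVIVE = r0,r2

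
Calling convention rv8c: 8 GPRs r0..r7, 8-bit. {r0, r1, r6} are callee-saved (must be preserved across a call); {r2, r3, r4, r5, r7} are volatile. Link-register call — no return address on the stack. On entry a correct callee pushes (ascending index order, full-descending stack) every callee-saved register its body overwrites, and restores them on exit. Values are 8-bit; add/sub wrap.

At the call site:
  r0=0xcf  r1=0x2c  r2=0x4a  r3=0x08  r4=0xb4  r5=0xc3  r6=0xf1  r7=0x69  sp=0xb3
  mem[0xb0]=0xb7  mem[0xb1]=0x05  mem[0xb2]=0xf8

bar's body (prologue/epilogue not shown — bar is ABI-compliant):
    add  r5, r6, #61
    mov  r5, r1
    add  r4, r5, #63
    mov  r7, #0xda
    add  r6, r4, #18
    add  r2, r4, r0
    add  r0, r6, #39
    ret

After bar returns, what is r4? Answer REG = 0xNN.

prologue: push r0 → mem[0xb2]=0xcf, sp=0xb2
prologue: push r6 → mem[0xb1]=0xf1, sp=0xb1
body[0] add  r5, r6, #61 → r5=0x2e
body[1] mov  r5, r1 → r5=0x2c
body[2] add  r4, r5, #63 → r4=0x6b
body[3] mov  r7, #0xda → r7=0xda
body[4] add  r6, r4, #18 → r6=0x7d
body[5] add  r2, r4, r0 → r2=0x3a
body[6] add  r0, r6, #39 → r0=0xa4
epilogue: pop r6=0xf1, sp=0xb2
epilogue: pop r0=0xcf, sp=0xb3
r4 is caller-saved → body value

REG = 0x6b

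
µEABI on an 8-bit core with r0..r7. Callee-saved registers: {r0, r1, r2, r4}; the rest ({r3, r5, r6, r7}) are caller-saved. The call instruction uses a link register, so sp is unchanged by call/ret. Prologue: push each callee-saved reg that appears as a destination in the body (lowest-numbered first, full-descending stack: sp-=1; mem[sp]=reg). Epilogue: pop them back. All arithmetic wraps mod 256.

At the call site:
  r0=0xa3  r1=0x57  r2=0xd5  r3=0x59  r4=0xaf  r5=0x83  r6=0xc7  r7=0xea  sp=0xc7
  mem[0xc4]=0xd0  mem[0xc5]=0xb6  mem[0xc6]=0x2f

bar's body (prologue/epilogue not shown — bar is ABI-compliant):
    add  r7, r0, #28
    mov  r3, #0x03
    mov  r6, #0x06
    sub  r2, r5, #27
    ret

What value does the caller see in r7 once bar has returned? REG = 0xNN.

REG = 0xbf

prologue: push r2 -> mem[0xc6]=0xd5, sp=0xc6
body[0] add  r7, r0, #28 -> r7=0xbf
body[1] mov  r3, #0x03 -> r3=0x03
body[2] mov  r6, #0x06 -> r6=0x06
body[3] sub  r2, r5, #27 -> r2=0x68
epilogue: pop r2=0xd5, sp=0xc7
r7 is caller-saved -> body value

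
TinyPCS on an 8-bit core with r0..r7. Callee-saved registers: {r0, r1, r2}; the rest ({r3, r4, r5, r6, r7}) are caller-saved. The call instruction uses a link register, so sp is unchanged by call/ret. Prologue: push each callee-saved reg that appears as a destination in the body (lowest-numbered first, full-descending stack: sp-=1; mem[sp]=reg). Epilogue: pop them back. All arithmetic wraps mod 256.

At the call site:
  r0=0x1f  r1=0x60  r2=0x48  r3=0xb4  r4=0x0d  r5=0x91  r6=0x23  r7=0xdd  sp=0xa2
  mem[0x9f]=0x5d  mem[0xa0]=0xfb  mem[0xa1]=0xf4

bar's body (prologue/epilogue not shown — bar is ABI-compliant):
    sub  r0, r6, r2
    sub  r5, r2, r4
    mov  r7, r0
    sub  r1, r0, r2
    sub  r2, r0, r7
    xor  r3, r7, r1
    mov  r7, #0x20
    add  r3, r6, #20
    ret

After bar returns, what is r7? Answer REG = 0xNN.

prologue: push r0 -> mem[0xa1]=0x1f, sp=0xa1
prologue: push r1 -> mem[0xa0]=0x60, sp=0xa0
prologue: push r2 -> mem[0x9f]=0x48, sp=0x9f
body[0] sub  r0, r6, r2 -> r0=0xdb
body[1] sub  r5, r2, r4 -> r5=0x3b
body[2] mov  r7, r0 -> r7=0xdb
body[3] sub  r1, r0, r2 -> r1=0x93
body[4] sub  r2, r0, r7 -> r2=0x00
body[5] xor  r3, r7, r1 -> r3=0x48
body[6] mov  r7, #0x20 -> r7=0x20
body[7] add  r3, r6, #20 -> r3=0x37
epilogue: pop r2=0x48, sp=0xa0
epilogue: pop r1=0x60, sp=0xa1
epilogue: pop r0=0x1f, sp=0xa2
r7 is caller-saved -> body value

REG = 0x20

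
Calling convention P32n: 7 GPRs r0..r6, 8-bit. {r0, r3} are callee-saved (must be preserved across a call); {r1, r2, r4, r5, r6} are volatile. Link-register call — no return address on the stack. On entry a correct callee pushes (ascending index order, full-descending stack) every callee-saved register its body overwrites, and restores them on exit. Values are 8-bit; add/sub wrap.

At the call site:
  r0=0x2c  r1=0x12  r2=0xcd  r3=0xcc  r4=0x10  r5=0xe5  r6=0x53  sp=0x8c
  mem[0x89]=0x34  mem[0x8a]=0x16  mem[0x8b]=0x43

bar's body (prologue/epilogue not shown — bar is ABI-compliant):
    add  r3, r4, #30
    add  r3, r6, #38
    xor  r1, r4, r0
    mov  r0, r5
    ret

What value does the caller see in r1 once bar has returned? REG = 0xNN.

REG = 0x3c

prologue: push r0 -> mem[0x8b]=0x2c, sp=0x8b
prologue: push r3 -> mem[0x8a]=0xcc, sp=0x8a
body[0] add  r3, r4, #30 -> r3=0x2e
body[1] add  r3, r6, #38 -> r3=0x79
body[2] xor  r1, r4, r0 -> r1=0x3c
body[3] mov  r0, r5 -> r0=0xe5
epilogue: pop r3=0xcc, sp=0x8b
epilogue: pop r0=0x2c, sp=0x8c
r1 is caller-saved -> body value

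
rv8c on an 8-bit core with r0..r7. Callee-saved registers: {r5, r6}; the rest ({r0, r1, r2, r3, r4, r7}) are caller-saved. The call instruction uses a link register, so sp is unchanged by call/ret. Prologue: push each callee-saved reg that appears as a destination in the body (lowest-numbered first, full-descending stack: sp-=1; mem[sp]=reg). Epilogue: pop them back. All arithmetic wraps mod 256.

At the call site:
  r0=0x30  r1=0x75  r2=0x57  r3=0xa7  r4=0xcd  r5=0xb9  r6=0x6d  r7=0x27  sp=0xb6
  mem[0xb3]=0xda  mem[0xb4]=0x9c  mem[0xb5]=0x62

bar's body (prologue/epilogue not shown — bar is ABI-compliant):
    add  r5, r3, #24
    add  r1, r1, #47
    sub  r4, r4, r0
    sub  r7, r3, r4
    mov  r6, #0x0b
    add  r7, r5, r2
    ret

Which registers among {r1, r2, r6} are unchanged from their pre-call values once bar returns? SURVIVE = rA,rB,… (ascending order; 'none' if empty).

SURVIVE = r2,r6

prologue: push r5 -> mem[0xb5]=0xb9, sp=0xb5
prologue: push r6 -> mem[0xb4]=0x6d, sp=0xb4
body[0] add  r5, r3, #24 -> r5=0xbf
body[1] add  r1, r1, #47 -> r1=0xa4
body[2] sub  r4, r4, r0 -> r4=0x9d
body[3] sub  r7, r3, r4 -> r7=0x0a
body[4] mov  r6, #0x0b -> r6=0x0b
body[5] add  r7, r5, r2 -> r7=0x16
epilogue: pop r6=0x6d, sp=0xb5
epilogue: pop r5=0xb9, sp=0xb6
r1: caller-saved, written=True
r2: caller-saved, written=False
r6: callee-saved, written=True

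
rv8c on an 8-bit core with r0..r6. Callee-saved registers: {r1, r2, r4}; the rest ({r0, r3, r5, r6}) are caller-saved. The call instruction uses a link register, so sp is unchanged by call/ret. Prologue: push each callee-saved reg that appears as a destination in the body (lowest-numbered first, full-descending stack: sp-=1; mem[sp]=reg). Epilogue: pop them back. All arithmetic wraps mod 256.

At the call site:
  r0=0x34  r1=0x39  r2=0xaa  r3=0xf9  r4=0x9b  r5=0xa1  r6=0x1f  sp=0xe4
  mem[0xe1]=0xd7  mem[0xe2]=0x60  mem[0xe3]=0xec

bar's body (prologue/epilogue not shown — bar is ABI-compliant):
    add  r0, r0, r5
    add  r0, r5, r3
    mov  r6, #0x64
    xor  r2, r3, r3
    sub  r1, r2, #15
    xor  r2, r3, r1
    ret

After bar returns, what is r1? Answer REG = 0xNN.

prologue: push r1 → mem[0xe3]=0x39, sp=0xe3
prologue: push r2 → mem[0xe2]=0xaa, sp=0xe2
body[0] add  r0, r0, r5 → r0=0xd5
body[1] add  r0, r5, r3 → r0=0x9a
body[2] mov  r6, #0x64 → r6=0x64
body[3] xor  r2, r3, r3 → r2=0x00
body[4] sub  r1, r2, #15 → r1=0xf1
body[5] xor  r2, r3, r1 → r2=0x08
epilogue: pop r2=0xaa, sp=0xe3
epilogue: pop r1=0x39, sp=0xe4
r1 is callee-saved → restored

REG = 0x39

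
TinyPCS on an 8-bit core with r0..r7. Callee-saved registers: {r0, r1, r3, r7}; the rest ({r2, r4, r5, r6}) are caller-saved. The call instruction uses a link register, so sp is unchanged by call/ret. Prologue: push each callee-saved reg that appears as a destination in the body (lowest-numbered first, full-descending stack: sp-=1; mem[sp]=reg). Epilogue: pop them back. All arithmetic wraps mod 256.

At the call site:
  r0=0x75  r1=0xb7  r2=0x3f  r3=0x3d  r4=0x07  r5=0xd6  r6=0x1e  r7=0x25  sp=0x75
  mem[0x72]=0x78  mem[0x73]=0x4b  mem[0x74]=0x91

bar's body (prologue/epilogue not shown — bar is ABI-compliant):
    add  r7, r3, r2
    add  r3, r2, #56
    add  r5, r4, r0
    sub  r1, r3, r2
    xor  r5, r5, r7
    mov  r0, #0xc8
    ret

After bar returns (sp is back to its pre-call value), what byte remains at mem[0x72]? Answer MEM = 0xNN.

prologue: push r0 -> mem[0x74]=0x75, sp=0x74
prologue: push r1 -> mem[0x73]=0xb7, sp=0x73
prologue: push r3 -> mem[0x72]=0x3d, sp=0x72
prologue: push r7 -> mem[0x71]=0x25, sp=0x71
body[0] add  r7, r3, r2 -> r7=0x7c
body[1] add  r3, r2, #56 -> r3=0x77
body[2] add  r5, r4, r0 -> r5=0x7c
body[3] sub  r1, r3, r2 -> r1=0x38
body[4] xor  r5, r5, r7 -> r5=0x00
body[5] mov  r0, #0xc8 -> r0=0xc8
epilogue: pop r7=0x25, sp=0x72
epilogue: pop r3=0x3d, sp=0x73
epilogue: pop r1=0xb7, sp=0x74
epilogue: pop r0=0x75, sp=0x75
prologue pushed ['r0', 'r1', 'r3', 'r7'] at ['0x74', '0x73', '0x72', '0x71']

MEM = 0x3d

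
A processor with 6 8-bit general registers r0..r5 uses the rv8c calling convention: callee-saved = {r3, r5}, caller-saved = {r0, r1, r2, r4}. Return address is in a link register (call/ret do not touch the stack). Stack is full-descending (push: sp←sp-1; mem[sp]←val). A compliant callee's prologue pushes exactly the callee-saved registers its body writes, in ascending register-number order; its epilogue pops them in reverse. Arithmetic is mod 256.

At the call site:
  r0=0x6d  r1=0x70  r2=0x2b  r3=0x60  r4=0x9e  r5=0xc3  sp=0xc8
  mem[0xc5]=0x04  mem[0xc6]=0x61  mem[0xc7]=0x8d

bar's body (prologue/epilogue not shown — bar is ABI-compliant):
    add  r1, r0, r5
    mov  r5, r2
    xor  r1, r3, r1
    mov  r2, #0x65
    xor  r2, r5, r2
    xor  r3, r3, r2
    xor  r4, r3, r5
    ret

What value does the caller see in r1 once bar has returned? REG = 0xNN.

prologue: push r3 → mem[0xc7]=0x60, sp=0xc7
prologue: push r5 → mem[0xc6]=0xc3, sp=0xc6
body[0] add  r1, r0, r5 → r1=0x30
body[1] mov  r5, r2 → r5=0x2b
body[2] xor  r1, r3, r1 → r1=0x50
body[3] mov  r2, #0x65 → r2=0x65
body[4] xor  r2, r5, r2 → r2=0x4e
body[5] xor  r3, r3, r2 → r3=0x2e
body[6] xor  r4, r3, r5 → r4=0x05
epilogue: pop r5=0xc3, sp=0xc7
epilogue: pop r3=0x60, sp=0xc8
r1 is caller-saved → body value

REG = 0x50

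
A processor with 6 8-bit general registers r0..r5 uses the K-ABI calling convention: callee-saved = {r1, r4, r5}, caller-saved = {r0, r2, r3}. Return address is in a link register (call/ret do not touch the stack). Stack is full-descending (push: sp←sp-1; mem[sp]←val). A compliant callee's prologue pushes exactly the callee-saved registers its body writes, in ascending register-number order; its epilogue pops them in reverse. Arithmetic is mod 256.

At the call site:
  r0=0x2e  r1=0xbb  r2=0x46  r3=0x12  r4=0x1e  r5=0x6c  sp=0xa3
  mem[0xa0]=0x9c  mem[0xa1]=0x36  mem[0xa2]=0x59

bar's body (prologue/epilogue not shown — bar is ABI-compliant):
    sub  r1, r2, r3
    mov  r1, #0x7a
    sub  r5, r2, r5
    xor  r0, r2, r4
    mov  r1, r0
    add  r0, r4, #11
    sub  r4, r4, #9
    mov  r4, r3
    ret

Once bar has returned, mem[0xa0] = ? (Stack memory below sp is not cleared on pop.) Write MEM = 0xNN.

prologue: push r1 → mem[0xa2]=0xbb, sp=0xa2
prologue: push r4 → mem[0xa1]=0x1e, sp=0xa1
prologue: push r5 → mem[0xa0]=0x6c, sp=0xa0
body[0] sub  r1, r2, r3 → r1=0x34
body[1] mov  r1, #0x7a → r1=0x7a
body[2] sub  r5, r2, r5 → r5=0xda
body[3] xor  r0, r2, r4 → r0=0x58
body[4] mov  r1, r0 → r1=0x58
body[5] add  r0, r4, #11 → r0=0x29
body[6] sub  r4, r4, #9 → r4=0x15
body[7] mov  r4, r3 → r4=0x12
epilogue: pop r5=0x6c, sp=0xa1
epilogue: pop r4=0x1e, sp=0xa2
epilogue: pop r1=0xbb, sp=0xa3
prologue pushed ['r1', 'r4', 'r5'] at ['0xa2', '0xa1', '0xa0']

MEM = 0x6c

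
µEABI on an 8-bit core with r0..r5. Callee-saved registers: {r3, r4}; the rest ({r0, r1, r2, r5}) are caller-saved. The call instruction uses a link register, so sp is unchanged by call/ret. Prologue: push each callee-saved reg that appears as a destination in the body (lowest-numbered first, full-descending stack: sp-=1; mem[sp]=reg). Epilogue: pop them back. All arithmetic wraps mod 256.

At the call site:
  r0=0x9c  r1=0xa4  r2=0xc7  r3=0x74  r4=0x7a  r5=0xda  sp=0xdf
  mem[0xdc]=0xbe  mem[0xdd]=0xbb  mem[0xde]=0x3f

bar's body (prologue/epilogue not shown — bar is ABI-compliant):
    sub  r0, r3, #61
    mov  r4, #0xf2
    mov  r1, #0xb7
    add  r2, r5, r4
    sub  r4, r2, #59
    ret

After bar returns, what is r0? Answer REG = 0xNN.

REG = 0x37

prologue: push r4 -> mem[0xde]=0x7a, sp=0xde
body[0] sub  r0, r3, #61 -> r0=0x37
body[1] mov  r4, #0xf2 -> r4=0xf2
body[2] mov  r1, #0xb7 -> r1=0xb7
body[3] add  r2, r5, r4 -> r2=0xcc
body[4] sub  r4, r2, #59 -> r4=0x91
epilogue: pop r4=0x7a, sp=0xdf
r0 is caller-saved -> body value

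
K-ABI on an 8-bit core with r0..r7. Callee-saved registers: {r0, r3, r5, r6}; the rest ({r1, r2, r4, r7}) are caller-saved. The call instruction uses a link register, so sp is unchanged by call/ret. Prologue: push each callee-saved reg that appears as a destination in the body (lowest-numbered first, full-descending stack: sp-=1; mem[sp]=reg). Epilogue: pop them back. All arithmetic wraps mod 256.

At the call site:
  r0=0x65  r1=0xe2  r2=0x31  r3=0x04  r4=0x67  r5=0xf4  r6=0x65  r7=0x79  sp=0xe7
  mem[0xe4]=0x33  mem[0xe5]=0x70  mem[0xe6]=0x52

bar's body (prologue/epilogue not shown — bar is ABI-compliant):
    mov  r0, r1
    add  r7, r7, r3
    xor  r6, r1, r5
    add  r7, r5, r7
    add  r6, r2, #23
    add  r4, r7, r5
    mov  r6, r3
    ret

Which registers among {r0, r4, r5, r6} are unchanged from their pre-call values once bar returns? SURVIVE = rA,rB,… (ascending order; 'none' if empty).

SURVIVE = r0,r5,r6

prologue: push r0 → mem[0xe6]=0x65, sp=0xe6
prologue: push r6 → mem[0xe5]=0x65, sp=0xe5
body[0] mov  r0, r1 → r0=0xe2
body[1] add  r7, r7, r3 → r7=0x7d
body[2] xor  r6, r1, r5 → r6=0x16
body[3] add  r7, r5, r7 → r7=0x71
body[4] add  r6, r2, #23 → r6=0x48
body[5] add  r4, r7, r5 → r4=0x65
body[6] mov  r6, r3 → r6=0x04
epilogue: pop r6=0x65, sp=0xe6
epilogue: pop r0=0x65, sp=0xe7
r0: callee-saved, written=True
r4: caller-saved, written=True
r5: callee-saved, written=False
r6: callee-saved, written=True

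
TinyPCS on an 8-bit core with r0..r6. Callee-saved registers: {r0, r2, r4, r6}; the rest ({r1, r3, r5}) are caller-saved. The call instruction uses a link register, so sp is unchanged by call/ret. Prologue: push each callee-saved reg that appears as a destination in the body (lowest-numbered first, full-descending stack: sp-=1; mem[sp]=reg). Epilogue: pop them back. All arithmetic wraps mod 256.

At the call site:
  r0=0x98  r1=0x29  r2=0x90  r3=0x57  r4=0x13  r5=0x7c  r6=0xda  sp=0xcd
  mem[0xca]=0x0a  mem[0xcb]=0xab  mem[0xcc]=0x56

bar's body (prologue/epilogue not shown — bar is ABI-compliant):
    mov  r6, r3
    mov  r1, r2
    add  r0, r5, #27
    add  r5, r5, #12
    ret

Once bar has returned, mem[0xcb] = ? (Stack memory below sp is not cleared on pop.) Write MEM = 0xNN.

MEM = 0xda

prologue: push r0 → mem[0xcc]=0x98, sp=0xcc
prologue: push r6 → mem[0xcb]=0xda, sp=0xcb
body[0] mov  r6, r3 → r6=0x57
body[1] mov  r1, r2 → r1=0x90
body[2] add  r0, r5, #27 → r0=0x97
body[3] add  r5, r5, #12 → r5=0x88
epilogue: pop r6=0xda, sp=0xcc
epilogue: pop r0=0x98, sp=0xcd
prologue pushed ['r0', 'r6'] at ['0xcc', '0xcb']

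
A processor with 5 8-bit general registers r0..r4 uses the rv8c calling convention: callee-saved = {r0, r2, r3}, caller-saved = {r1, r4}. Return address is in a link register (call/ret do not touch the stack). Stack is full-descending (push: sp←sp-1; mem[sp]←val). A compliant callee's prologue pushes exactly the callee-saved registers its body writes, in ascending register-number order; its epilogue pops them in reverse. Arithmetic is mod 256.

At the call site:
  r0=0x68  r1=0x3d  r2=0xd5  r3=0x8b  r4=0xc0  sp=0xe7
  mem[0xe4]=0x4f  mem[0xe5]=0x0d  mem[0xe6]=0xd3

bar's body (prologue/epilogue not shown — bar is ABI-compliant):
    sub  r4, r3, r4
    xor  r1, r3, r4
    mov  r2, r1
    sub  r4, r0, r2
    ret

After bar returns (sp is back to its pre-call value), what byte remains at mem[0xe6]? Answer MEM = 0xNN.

prologue: push r2 → mem[0xe6]=0xd5, sp=0xe6
body[0] sub  r4, r3, r4 → r4=0xcb
body[1] xor  r1, r3, r4 → r1=0x40
body[2] mov  r2, r1 → r2=0x40
body[3] sub  r4, r0, r2 → r4=0x28
epilogue: pop r2=0xd5, sp=0xe7
prologue pushed ['r2'] at ['0xe6']

MEM = 0xd5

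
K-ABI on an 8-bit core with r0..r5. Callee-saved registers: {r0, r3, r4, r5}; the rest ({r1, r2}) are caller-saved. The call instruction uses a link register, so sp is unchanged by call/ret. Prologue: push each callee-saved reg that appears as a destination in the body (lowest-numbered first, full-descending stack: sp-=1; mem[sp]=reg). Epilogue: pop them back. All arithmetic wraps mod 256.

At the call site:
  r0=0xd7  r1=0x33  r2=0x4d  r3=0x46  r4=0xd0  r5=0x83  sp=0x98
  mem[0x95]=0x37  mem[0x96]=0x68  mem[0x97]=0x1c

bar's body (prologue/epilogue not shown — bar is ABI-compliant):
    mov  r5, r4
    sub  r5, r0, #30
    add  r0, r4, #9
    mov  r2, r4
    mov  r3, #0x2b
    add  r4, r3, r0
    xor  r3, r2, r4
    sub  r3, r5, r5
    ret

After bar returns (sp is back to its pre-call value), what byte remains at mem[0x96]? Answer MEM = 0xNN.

prologue: push r0 → mem[0x97]=0xd7, sp=0x97
prologue: push r3 → mem[0x96]=0x46, sp=0x96
prologue: push r4 → mem[0x95]=0xd0, sp=0x95
prologue: push r5 → mem[0x94]=0x83, sp=0x94
body[0] mov  r5, r4 → r5=0xd0
body[1] sub  r5, r0, #30 → r5=0xb9
body[2] add  r0, r4, #9 → r0=0xd9
body[3] mov  r2, r4 → r2=0xd0
body[4] mov  r3, #0x2b → r3=0x2b
body[5] add  r4, r3, r0 → r4=0x04
body[6] xor  r3, r2, r4 → r3=0xd4
body[7] sub  r3, r5, r5 → r3=0x00
epilogue: pop r5=0x83, sp=0x95
epilogue: pop r4=0xd0, sp=0x96
epilogue: pop r3=0x46, sp=0x97
epilogue: pop r0=0xd7, sp=0x98
prologue pushed ['r0', 'r3', 'r4', 'r5'] at ['0x97', '0x96', '0x95', '0x94']

MEM = 0x46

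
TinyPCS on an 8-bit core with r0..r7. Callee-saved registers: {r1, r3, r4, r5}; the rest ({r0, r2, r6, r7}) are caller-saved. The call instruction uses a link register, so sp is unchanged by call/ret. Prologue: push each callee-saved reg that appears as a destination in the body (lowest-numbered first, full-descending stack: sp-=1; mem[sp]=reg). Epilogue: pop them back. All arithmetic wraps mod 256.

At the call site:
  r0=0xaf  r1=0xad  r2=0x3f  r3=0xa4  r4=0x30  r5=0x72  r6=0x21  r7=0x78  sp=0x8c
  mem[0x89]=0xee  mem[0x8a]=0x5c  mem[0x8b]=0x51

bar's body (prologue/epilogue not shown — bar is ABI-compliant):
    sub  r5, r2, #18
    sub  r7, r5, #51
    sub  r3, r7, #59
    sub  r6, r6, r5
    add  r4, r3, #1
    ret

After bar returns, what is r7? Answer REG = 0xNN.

prologue: push r3 -> mem[0x8b]=0xa4, sp=0x8b
prologue: push r4 -> mem[0x8a]=0x30, sp=0x8a
prologue: push r5 -> mem[0x89]=0x72, sp=0x89
body[0] sub  r5, r2, #18 -> r5=0x2d
body[1] sub  r7, r5, #51 -> r7=0xfa
body[2] sub  r3, r7, #59 -> r3=0xbf
body[3] sub  r6, r6, r5 -> r6=0xf4
body[4] add  r4, r3, #1 -> r4=0xc0
epilogue: pop r5=0x72, sp=0x8a
epilogue: pop r4=0x30, sp=0x8b
epilogue: pop r3=0xa4, sp=0x8c
r7 is caller-saved -> body value

REG = 0xfa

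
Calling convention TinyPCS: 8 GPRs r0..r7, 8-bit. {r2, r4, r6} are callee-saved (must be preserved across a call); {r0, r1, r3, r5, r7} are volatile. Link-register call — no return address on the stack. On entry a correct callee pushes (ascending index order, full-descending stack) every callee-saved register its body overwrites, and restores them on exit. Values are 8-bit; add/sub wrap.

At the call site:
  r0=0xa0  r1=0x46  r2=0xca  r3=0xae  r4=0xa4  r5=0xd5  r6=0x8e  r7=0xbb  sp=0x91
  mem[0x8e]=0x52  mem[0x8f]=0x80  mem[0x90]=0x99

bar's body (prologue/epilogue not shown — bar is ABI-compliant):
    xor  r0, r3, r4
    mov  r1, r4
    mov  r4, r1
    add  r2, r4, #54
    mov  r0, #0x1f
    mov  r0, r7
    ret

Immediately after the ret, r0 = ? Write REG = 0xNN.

REG = 0xbb

prologue: push r2 → mem[0x90]=0xca, sp=0x90
prologue: push r4 → mem[0x8f]=0xa4, sp=0x8f
body[0] xor  r0, r3, r4 → r0=0x0a
body[1] mov  r1, r4 → r1=0xa4
body[2] mov  r4, r1 → r4=0xa4
body[3] add  r2, r4, #54 → r2=0xda
body[4] mov  r0, #0x1f → r0=0x1f
body[5] mov  r0, r7 → r0=0xbb
epilogue: pop r4=0xa4, sp=0x90
epilogue: pop r2=0xca, sp=0x91
r0 is caller-saved → body value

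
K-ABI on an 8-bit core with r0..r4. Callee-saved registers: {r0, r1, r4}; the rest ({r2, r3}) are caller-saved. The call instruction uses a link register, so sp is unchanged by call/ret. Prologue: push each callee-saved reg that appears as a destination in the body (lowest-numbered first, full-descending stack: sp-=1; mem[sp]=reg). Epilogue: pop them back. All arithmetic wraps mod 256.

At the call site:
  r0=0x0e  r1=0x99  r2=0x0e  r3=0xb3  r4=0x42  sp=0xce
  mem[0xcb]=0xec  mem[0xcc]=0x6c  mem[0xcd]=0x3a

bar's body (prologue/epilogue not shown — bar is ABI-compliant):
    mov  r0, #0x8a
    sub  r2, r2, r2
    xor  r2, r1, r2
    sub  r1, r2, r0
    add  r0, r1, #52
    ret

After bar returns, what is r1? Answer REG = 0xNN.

REG = 0x99

prologue: push r0 -> mem[0xcd]=0x0e, sp=0xcd
prologue: push r1 -> mem[0xcc]=0x99, sp=0xcc
body[0] mov  r0, #0x8a -> r0=0x8a
body[1] sub  r2, r2, r2 -> r2=0x00
body[2] xor  r2, r1, r2 -> r2=0x99
body[3] sub  r1, r2, r0 -> r1=0x0f
body[4] add  r0, r1, #52 -> r0=0x43
epilogue: pop r1=0x99, sp=0xcd
epilogue: pop r0=0x0e, sp=0xce
r1 is callee-saved -> restored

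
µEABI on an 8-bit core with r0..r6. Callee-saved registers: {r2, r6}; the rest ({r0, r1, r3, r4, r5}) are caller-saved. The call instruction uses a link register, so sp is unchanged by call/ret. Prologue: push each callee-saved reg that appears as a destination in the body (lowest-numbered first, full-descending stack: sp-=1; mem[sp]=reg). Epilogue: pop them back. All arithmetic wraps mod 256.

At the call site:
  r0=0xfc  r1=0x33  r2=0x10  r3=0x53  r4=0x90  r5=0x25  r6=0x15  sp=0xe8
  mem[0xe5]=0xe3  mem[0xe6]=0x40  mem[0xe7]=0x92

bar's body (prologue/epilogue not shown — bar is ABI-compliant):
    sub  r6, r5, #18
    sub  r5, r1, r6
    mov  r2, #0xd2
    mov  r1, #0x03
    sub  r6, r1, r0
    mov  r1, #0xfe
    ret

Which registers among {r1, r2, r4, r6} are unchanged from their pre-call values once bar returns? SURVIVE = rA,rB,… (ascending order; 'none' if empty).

prologue: push r2 -> mem[0xe7]=0x10, sp=0xe7
prologue: push r6 -> mem[0xe6]=0x15, sp=0xe6
body[0] sub  r6, r5, #18 -> r6=0x13
body[1] sub  r5, r1, r6 -> r5=0x20
body[2] mov  r2, #0xd2 -> r2=0xd2
body[3] mov  r1, #0x03 -> r1=0x03
body[4] sub  r6, r1, r0 -> r6=0x07
body[5] mov  r1, #0xfe -> r1=0xfe
epilogue: pop r6=0x15, sp=0xe7
epilogue: pop r2=0x10, sp=0xe8
r1: caller-saved, written=True
r2: callee-saved, written=True
r4: caller-saved, written=False
r6: callee-saved, written=True

SURVIVE = r2,r4,r6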